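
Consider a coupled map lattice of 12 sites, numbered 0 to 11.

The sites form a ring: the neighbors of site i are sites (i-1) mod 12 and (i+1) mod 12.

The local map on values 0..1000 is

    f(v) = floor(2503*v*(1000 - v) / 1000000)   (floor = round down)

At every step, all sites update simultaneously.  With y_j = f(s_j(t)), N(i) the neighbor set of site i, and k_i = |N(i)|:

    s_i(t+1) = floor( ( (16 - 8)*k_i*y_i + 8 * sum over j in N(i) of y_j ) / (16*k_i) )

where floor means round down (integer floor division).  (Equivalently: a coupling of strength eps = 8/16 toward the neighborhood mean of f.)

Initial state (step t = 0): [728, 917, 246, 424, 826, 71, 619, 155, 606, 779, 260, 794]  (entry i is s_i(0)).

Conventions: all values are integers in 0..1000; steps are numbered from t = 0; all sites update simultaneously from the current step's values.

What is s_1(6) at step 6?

Simulating step by step:
t=0: [728, 917, 246, 424, 826, 71, 619, 155, 606, 779, 260, 794]
t=1: [397, 334, 432, 511, 373, 319, 418, 460, 487, 484, 450, 448]
t=2: [593, 581, 602, 612, 584, 569, 595, 618, 624, 623, 620, 613]
t=3: [602, 605, 600, 598, 605, 609, 602, 592, 587, 587, 589, 594]
t=4: [599, 598, 599, 600, 598, 597, 599, 603, 605, 605, 604, 602]
t=5: [600, 601, 600, 600, 601, 601, 600, 599, 598, 598, 598, 599]
t=6: [600, 600, 600, 600, 600, 600, 600, 600, 601, 601, 601, 600]

Answer: s_1(6) = 600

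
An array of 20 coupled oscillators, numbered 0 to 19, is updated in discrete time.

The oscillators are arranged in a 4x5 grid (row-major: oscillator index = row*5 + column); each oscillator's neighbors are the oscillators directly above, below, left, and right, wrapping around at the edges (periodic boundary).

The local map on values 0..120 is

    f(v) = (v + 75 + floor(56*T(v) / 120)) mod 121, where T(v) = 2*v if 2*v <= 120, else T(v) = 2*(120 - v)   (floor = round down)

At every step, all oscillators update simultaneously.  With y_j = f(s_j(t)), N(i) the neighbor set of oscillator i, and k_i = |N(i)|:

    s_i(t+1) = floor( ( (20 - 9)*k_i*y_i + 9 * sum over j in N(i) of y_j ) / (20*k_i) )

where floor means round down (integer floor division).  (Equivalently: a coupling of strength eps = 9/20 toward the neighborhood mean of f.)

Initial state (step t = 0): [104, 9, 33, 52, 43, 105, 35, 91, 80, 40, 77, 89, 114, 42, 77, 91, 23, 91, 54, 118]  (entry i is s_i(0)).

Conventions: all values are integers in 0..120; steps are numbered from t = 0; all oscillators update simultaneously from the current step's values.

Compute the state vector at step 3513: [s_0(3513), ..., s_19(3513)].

Answer: [70, 70, 70, 70, 70, 70, 70, 70, 70, 70, 70, 70, 70, 70, 70, 70, 70, 70, 70, 70]
Key observation: The state at step 5, [70, 70, 70, 70, 70, 70, 70, 70, 70, 70, 70, 70, 70, 70, 70, 70, 70, 70, 70, 70], reappears at step 6: the system is in a cycle of period 1 from step 5 on.  Therefore the state at step 3513 equals the state at step 5 + ((3513 - 5) mod 1) = 5, which is [70, 70, 70, 70, 70, 70, 70, 70, 70, 70, 70, 70, 70, 70, 70, 70, 70, 70, 70, 70].

Derivation:
t=0: [104, 9, 33, 52, 43, 105, 35, 91, 80, 40, 77, 89, 114, 42, 77, 91, 23, 91, 54, 118]
t=1: [70, 76, 41, 50, 46, 62, 46, 60, 60, 45, 71, 71, 68, 49, 62, 77, 99, 69, 58, 66]
t=2: [67, 63, 47, 51, 49, 63, 54, 62, 62, 50, 70, 67, 67, 57, 64, 70, 71, 65, 63, 66]
t=3: [67, 65, 53, 54, 53, 66, 63, 65, 65, 56, 70, 68, 69, 66, 67, 70, 70, 67, 67, 67]
t=4: [68, 68, 60, 60, 60, 69, 70, 68, 67, 64, 70, 70, 70, 70, 69, 70, 70, 68, 68, 68]
t=5: [70, 70, 70, 70, 70, 70, 70, 70, 70, 70, 70, 70, 70, 70, 70, 70, 70, 70, 70, 70]
t=6: [70, 70, 70, 70, 70, 70, 70, 70, 70, 70, 70, 70, 70, 70, 70, 70, 70, 70, 70, 70]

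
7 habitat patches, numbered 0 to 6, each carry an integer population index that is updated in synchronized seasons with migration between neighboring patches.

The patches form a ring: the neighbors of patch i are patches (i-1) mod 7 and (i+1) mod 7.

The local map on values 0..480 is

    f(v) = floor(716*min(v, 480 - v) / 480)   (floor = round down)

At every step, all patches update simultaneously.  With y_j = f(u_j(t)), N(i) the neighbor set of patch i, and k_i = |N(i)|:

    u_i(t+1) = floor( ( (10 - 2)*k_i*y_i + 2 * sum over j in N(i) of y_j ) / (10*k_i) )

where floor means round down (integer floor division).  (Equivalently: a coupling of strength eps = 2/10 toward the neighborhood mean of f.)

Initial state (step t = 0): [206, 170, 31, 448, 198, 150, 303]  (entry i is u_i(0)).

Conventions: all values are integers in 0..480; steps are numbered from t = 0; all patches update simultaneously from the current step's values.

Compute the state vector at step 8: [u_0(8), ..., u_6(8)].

Answer: [318, 340, 338, 342, 331, 326, 345]

Derivation:
t=0: [206, 170, 31, 448, 198, 150, 303]
t=1: [297, 237, 66, 71, 263, 234, 264]
t=2: [285, 319, 124, 126, 303, 343, 319]
t=3: [280, 239, 189, 194, 250, 213, 241]
t=4: [309, 342, 289, 293, 335, 323, 346]
t=5: [244, 217, 275, 272, 224, 228, 208]
t=6: [344, 324, 307, 311, 332, 336, 317]
t=7: [209, 231, 254, 249, 222, 217, 236]
t=8: [318, 340, 338, 342, 331, 326, 345]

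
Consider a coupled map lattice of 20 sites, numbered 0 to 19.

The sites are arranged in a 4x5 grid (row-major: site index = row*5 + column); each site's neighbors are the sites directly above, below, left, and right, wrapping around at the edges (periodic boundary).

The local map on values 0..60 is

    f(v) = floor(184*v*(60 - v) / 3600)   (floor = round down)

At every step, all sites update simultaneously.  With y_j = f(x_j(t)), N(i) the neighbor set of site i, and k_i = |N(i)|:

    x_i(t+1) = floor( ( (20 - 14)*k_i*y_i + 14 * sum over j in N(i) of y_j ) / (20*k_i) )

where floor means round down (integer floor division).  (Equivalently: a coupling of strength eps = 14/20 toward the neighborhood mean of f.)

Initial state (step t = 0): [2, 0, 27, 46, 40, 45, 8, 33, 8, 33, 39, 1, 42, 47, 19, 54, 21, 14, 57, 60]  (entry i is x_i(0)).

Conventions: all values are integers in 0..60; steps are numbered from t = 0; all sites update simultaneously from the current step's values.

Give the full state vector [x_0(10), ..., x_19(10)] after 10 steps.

Simulating step by step:
t=0: [2, 0, 27, 46, 40, 45, 8, 33, 8, 33, 39, 1, 42, 47, 19, 54, 21, 14, 57, 60]
t=1: [17, 19, 32, 29, 26, 29, 20, 35, 33, 36, 28, 25, 30, 27, 32, 20, 21, 32, 19, 18]
t=2: [40, 40, 43, 43, 42, 42, 42, 44, 44, 44, 43, 43, 44, 44, 43, 40, 41, 43, 41, 40]
t=3: [39, 38, 37, 37, 38, 37, 37, 35, 35, 36, 37, 37, 35, 36, 36, 39, 38, 37, 37, 38]
t=4: [41, 42, 43, 43, 42, 42, 43, 43, 43, 43, 42, 43, 43, 43, 43, 41, 42, 43, 43, 42]
t=5: [38, 37, 37, 37, 37, 37, 37, 37, 37, 37, 37, 37, 37, 37, 37, 38, 37, 37, 37, 37]
t=6: [42, 42, 43, 43, 42, 42, 43, 43, 43, 43, 42, 43, 43, 43, 43, 42, 42, 43, 43, 42]
t=7: [38, 37, 37, 37, 37, 37, 37, 37, 37, 37, 37, 37, 37, 37, 37, 38, 37, 37, 37, 37]
t=8: [42, 42, 43, 43, 42, 42, 43, 43, 43, 43, 42, 43, 43, 43, 43, 42, 42, 43, 43, 42]
t=9: [38, 37, 37, 37, 37, 37, 37, 37, 37, 37, 37, 37, 37, 37, 37, 38, 37, 37, 37, 37]
t=10: [42, 42, 43, 43, 42, 42, 43, 43, 43, 43, 42, 43, 43, 43, 43, 42, 42, 43, 43, 42]

Answer: [42, 42, 43, 43, 42, 42, 43, 43, 43, 43, 42, 43, 43, 43, 43, 42, 42, 43, 43, 42]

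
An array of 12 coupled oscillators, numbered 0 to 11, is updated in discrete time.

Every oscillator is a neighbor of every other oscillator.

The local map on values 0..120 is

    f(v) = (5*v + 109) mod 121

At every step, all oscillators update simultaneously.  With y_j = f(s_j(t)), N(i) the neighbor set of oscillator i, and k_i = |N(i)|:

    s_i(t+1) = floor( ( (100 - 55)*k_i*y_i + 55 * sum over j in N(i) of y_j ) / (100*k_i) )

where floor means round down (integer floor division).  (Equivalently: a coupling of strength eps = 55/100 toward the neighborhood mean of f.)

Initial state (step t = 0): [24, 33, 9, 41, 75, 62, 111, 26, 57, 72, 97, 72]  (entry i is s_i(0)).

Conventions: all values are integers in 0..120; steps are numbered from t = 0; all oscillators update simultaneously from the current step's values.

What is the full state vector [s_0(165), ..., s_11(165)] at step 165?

Simulating step by step:
t=0: [24, 33, 9, 41, 75, 62, 111, 26, 57, 72, 97, 72]
t=1: [84, 54, 54, 70, 41, 63, 65, 88, 53, 83, 85, 83]
t=2: [47, 35, 35, 67, 57, 53, 57, 55, 33, 45, 49, 45]
t=3: [75, 51, 51, 66, 46, 38, 46, 42, 47, 71, 79, 71]
t=4: [36, 36, 36, 66, 75, 59, 75, 67, 77, 76, 44, 76]
t=5: [41, 41, 41, 52, 22, 38, 22, 54, 26, 24, 57, 24]
t=6: [71, 71, 71, 45, 82, 65, 82, 49, 90, 86, 55, 86]
t=7: [83, 83, 83, 79, 56, 71, 56, 87, 72, 64, 51, 64]
t=8: [45, 45, 45, 37, 40, 70, 40, 53, 72, 56, 30, 56]
t=9: [74, 74, 74, 58, 64, 75, 64, 41, 79, 47, 44, 47]
t=10: [91, 91, 91, 59, 71, 44, 71, 73, 52, 85, 79, 85]
t=11: [72, 72, 72, 56, 80, 75, 80, 84, 42, 60, 48, 60]
t=12: [78, 78, 78, 46, 45, 35, 45, 53, 66, 54, 78, 54]
t=13: [31, 31, 31, 63, 61, 41, 61, 29, 55, 31, 31, 31]
t=14: [28, 28, 28, 44, 40, 48, 40, 24, 28, 28, 28, 28]
t=15: [27, 27, 27, 59, 51, 67, 51, 67, 27, 27, 27, 27]
t=16: [11, 11, 11, 27, 11, 43, 11, 43, 11, 11, 11, 11]
t=17: [44, 44, 44, 28, 44, 60, 44, 60, 44, 44, 44, 44]
t=18: [78, 78, 78, 46, 78, 62, 78, 62, 78, 78, 78, 78]
t=19: [23, 23, 23, 56, 23, 39, 23, 39, 23, 23, 23, 23]
t=20: [95, 95, 95, 64, 95, 78, 95, 78, 95, 95, 95, 95]
t=21: [89, 89, 89, 76, 89, 55, 89, 55, 89, 89, 89, 89]
t=22: [61, 61, 61, 35, 61, 42, 61, 42, 61, 61, 61, 61]
t=23: [53, 53, 53, 49, 53, 63, 53, 63, 53, 53, 53, 53]
t=24: [21, 21, 21, 61, 21, 41, 21, 41, 21, 21, 21, 21]
t=25: [88, 88, 88, 72, 88, 80, 88, 80, 88, 88, 88, 88]
t=26: [63, 63, 63, 79, 63, 47, 63, 47, 63, 63, 63, 63]
t=27: [63, 63, 63, 46, 63, 79, 63, 79, 63, 63, 63, 63]
t=28: [58, 58, 58, 73, 58, 42, 58, 42, 58, 58, 58, 58]
t=29: [43, 43, 43, 73, 43, 60, 43, 60, 43, 43, 43, 43]
t=30: [79, 79, 79, 91, 79, 65, 79, 65, 79, 79, 79, 79]
t=31: [28, 28, 28, 52, 28, 48, 28, 48, 28, 28, 28, 28]
t=32: [16, 16, 16, 16, 16, 56, 16, 56, 16, 16, 16, 16]
t=33: [63, 63, 63, 63, 63, 47, 63, 47, 63, 63, 63, 63]
t=34: [65, 65, 65, 65, 65, 81, 65, 81, 65, 65, 65, 65]
t=35: [66, 66, 66, 66, 66, 50, 66, 50, 66, 66, 66, 66]
t=36: [80, 80, 80, 80, 80, 96, 80, 96, 80, 80, 80, 80]
t=37: [33, 33, 33, 33, 33, 65, 33, 65, 33, 33, 33, 33]
t=38: [35, 35, 35, 35, 35, 51, 35, 51, 35, 35, 35, 35]
t=39: [37, 37, 37, 37, 37, 21, 37, 21, 37, 37, 37, 37]
t=40: [56, 56, 56, 56, 56, 72, 56, 72, 56, 56, 56, 56]
t=41: [34, 34, 34, 34, 34, 66, 34, 66, 34, 34, 34, 34]
t=42: [40, 40, 40, 40, 40, 56, 40, 56, 40, 40, 40, 40]
t=43: [62, 62, 62, 62, 62, 46, 62, 46, 62, 62, 62, 62]
t=44: [60, 60, 60, 60, 60, 76, 60, 76, 60, 60, 60, 60]
t=45: [41, 41, 41, 41, 41, 25, 41, 25, 41, 41, 41, 41]
t=46: [76, 76, 76, 76, 76, 92, 76, 92, 76, 76, 76, 76]
t=47: [13, 13, 13, 13, 13, 45, 13, 45, 13, 13, 13, 13]
t=48: [56, 56, 56, 56, 56, 72, 56, 72, 56, 56, 56, 56]

Answer: [41, 41, 41, 41, 41, 25, 41, 25, 41, 41, 41, 41]
Key observation: The state at step 40, [56, 56, 56, 56, 56, 72, 56, 72, 56, 56, 56, 56], reappears at step 48: the system is in a cycle of period 8 from step 40 on.  Therefore the state at step 165 equals the state at step 40 + ((165 - 40) mod 8) = 45, which is [41, 41, 41, 41, 41, 25, 41, 25, 41, 41, 41, 41].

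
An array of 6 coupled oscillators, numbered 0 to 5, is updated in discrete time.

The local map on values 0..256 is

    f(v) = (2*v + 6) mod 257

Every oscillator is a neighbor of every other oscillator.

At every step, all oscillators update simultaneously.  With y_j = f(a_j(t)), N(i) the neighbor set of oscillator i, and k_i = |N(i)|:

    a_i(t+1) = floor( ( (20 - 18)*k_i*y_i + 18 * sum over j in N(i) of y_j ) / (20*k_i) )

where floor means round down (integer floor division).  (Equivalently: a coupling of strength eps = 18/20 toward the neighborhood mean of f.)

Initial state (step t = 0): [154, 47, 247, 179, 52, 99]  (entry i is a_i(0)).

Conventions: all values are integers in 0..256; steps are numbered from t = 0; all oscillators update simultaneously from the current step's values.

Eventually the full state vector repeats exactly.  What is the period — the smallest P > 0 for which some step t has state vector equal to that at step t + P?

Simulating step by step:
t=0: [154, 47, 247, 179, 52, 99]
t=1: [143, 139, 128, 139, 138, 131]
t=2: [20, 21, 23, 21, 21, 22]
t=3: [48, 48, 48, 48, 48, 48]
t=4: [102, 102, 102, 102, 102, 102]
t=5: [210, 210, 210, 210, 210, 210]
t=6: [169, 169, 169, 169, 169, 169]
t=7: [87, 87, 87, 87, 87, 87]
t=8: [180, 180, 180, 180, 180, 180]
t=9: [109, 109, 109, 109, 109, 109]
t=10: [224, 224, 224, 224, 224, 224]
t=11: [197, 197, 197, 197, 197, 197]
t=12: [143, 143, 143, 143, 143, 143]
t=13: [35, 35, 35, 35, 35, 35]
t=14: [76, 76, 76, 76, 76, 76]
t=15: [158, 158, 158, 158, 158, 158]
t=16: [65, 65, 65, 65, 65, 65]
t=17: [136, 136, 136, 136, 136, 136]
t=18: [21, 21, 21, 21, 21, 21]
t=19: [48, 48, 48, 48, 48, 48]

Answer: 16
Key observation: The state at step 3, [48, 48, 48, 48, 48, 48], reappears at step 19 — and no state repeats earlier — so the cycle the system enters has period 16.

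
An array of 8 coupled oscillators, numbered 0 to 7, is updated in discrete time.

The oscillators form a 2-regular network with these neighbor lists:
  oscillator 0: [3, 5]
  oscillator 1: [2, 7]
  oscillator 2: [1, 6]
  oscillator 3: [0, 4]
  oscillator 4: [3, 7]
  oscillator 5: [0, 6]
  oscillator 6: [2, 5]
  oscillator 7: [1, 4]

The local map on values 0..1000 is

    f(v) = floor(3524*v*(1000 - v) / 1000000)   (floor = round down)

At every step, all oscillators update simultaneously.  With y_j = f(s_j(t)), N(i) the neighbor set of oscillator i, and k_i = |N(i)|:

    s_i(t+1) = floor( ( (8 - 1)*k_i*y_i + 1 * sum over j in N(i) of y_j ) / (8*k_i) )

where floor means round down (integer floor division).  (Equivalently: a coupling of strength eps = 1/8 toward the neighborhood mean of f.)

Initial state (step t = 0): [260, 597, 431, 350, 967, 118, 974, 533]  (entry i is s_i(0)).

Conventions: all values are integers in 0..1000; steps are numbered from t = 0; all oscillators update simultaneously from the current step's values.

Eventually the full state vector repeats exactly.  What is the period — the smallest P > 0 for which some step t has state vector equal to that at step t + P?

Simulating step by step:
t=0: [260, 597, 431, 350, 967, 118, 974, 533]
t=1: [666, 849, 814, 750, 202, 368, 154, 827]
t=2: [777, 459, 523, 661, 569, 794, 486, 504]
t=3: [619, 875, 878, 782, 860, 597, 860, 878]
t=4: [817, 384, 380, 603, 432, 819, 447, 380]
t=5: [545, 832, 832, 824, 860, 544, 846, 832]
t=6: [850, 492, 489, 528, 433, 848, 487, 487]
t=7: [476, 880, 880, 850, 866, 480, 853, 879]
t=8: [851, 372, 376, 473, 408, 851, 464, 376]
t=9: [473, 823, 828, 849, 851, 472, 846, 827]
t=10: [851, 511, 499, 477, 449, 851, 487, 500]
t=11: [473, 880, 880, 851, 872, 473, 852, 880]
t=12: [851, 372, 376, 469, 395, 850, 466, 373]
t=13: [473, 823, 828, 847, 843, 475, 846, 825]
t=14: [851, 511, 499, 483, 468, 851, 487, 505]
t=15: [473, 880, 880, 851, 877, 473, 852, 879]
t=16: [851, 372, 376, 468, 383, 850, 466, 374]
t=17: [473, 823, 828, 847, 834, 475, 846, 825]
t=18: [851, 511, 499, 484, 486, 851, 487, 507]
t=19: [473, 880, 880, 852, 880, 473, 852, 880]
t=20: [850, 372, 376, 466, 376, 850, 466, 372]
t=21: [475, 823, 828, 846, 828, 475, 846, 823]
t=22: [851, 512, 499, 487, 499, 851, 487, 512]
t=23: [473, 880, 880, 852, 880, 473, 852, 880]

Answer: 4
Key observation: The state at step 19, [473, 880, 880, 852, 880, 473, 852, 880], reappears at step 23 — and no state repeats earlier — so the cycle the system enters has period 4.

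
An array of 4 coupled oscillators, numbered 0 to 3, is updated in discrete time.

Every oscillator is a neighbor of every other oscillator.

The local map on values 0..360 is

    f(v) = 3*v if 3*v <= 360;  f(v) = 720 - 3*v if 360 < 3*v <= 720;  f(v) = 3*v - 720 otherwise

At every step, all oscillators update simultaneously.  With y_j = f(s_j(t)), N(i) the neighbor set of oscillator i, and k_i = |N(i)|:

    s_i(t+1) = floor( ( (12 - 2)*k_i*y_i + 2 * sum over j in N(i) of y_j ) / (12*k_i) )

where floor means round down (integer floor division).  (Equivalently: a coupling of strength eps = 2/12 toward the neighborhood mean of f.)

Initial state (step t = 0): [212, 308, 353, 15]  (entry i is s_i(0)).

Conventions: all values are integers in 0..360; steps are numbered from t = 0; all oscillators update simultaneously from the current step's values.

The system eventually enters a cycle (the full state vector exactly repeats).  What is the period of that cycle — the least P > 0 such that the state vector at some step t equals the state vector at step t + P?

Answer: 2
Key observation: The state at step 111, [270, 270, 270, 270], reappears at step 113 — and no state repeats earlier — so the cycle the system enters has period 2.

Derivation:
t=0: [212, 308, 353, 15]
t=1: [102, 196, 301, 72]
t=2: [284, 149, 188, 214]
t=3: [138, 247, 156, 96]
t=4: [286, 64, 244, 272]
t=5: [131, 173, 33, 99]
t=6: [305, 207, 128, 282]
t=7: [193, 119, 303, 140]
t=8: [164, 332, 201, 288]
t=9: [219, 257, 133, 154]
t=10: [87, 78, 288, 239]
t=11: [238, 217, 147, 38]
t=12: [30, 79, 243, 114]
t=13: [107, 222, 44, 303]
t=14: [288, 80, 141, 185]
t=15: [159, 233, 278, 175]
t=16: [220, 48, 120, 183]
t=17: [87, 152, 320, 173]
t=18: [256, 259, 240, 210]
t=19: [48, 55, 10, 80]
t=20: [144, 160, 55, 218]
t=21: [266, 228, 170, 93]
t=22: [94, 61, 196, 250]
t=23: [254, 177, 137, 58]
t=24: [72, 186, 280, 175]
t=25: [206, 164, 131, 190]
t=26: [124, 222, 299, 161]
t=27: [316, 87, 183, 229]
t=28: [215, 241, 171, 64]
t=29: [84, 28, 187, 175]
t=30: [234, 103, 162, 190]
t=31: [53, 279, 221, 156]
t=32: [156, 123, 76, 228]
t=33: [244, 321, 225, 76]
t=34: [38, 218, 64, 206]
t=35: [115, 77, 175, 105]
t=36: [328, 240, 212, 305]
t=37: [235, 30, 95, 181]
t=38: [43, 101, 253, 169]
t=39: [138, 273, 68, 203]
t=40: [278, 117, 198, 126]
t=41: [140, 324, 149, 317]
t=42: [292, 254, 271, 238]
t=43: [137, 49, 88, 21]
t=44: [283, 157, 248, 92]
t=45: [138, 231, 56, 252]
t=46: [267, 50, 160, 57]
t=47: [98, 152, 222, 168]
t=48: [274, 251, 88, 214]
t=49: [105, 52, 231, 87]
t=50: [287, 163, 63, 245]
t=51: [141, 211, 179, 43]
t=52: [269, 106, 181, 139]
t=53: [116, 296, 186, 284]
t=54: [315, 175, 171, 147]
t=55: [225, 202, 211, 267]
t=56: [53, 106, 85, 81]
t=57: [177, 301, 252, 243]
t=58: [170, 165, 51, 30]
t=59: [201, 212, 156, 107]
t=60: [134, 108, 239, 292]
t=61: [291, 296, 46, 165]
t=62: [157, 168, 145, 213]
t=63: [239, 214, 267, 109]
t=64: [29, 87, 90, 281]
t=65: [108, 244, 251, 136]
t=66: [289, 47, 63, 280]
t=67: [147, 142, 180, 126]
t=68: [277, 289, 200, 326]
t=69: [121, 149, 128, 236]
t=70: [332, 266, 315, 63]
t=71: [257, 103, 217, 189]
t=72: [72, 272, 86, 151]
t=73: [214, 121, 247, 254]
t=74: [88, 305, 44, 60]
t=75: [248, 194, 145, 182]
t=76: [53, 141, 256, 169]
t=77: [163, 270, 77, 205]
t=78: [216, 106, 216, 118]
t=79: [101, 292, 101, 320]
t=80: [291, 177, 291, 242]
t=81: [146, 174, 146, 32]
t=82: [267, 201, 267, 122]
t=83: [98, 126, 98, 310]
t=84: [292, 329, 292, 226]
t=85: [155, 242, 155, 67]
t=86: [238, 44, 238, 196]
t=87: [20, 118, 20, 118]
t=88: [92, 321, 92, 321]
t=89: [272, 246, 272, 246]
t=90: [87, 26, 87, 26]
t=91: [240, 98, 240, 98]
t=92: [32, 261, 32, 261]
t=93: [92, 66, 92, 66]
t=94: [267, 206, 267, 206]
t=95: [83, 99, 83, 99]
t=96: [254, 291, 254, 291]
t=97: [54, 140, 54, 140]
t=98: [177, 284, 177, 284]
t=99: [182, 138, 182, 138]
t=100: [188, 291, 188, 291]
t=101: [155, 153, 155, 153]
t=102: [255, 260, 255, 260]
t=103: [46, 58, 46, 58]
t=104: [142, 170, 142, 170]
t=105: [284, 219, 284, 219]
t=106: [124, 70, 124, 70]
t=107: [332, 225, 332, 225]
t=108: [250, 70, 250, 70]
t=109: [50, 190, 50, 190]
t=110: [150, 150, 150, 150]
t=111: [270, 270, 270, 270]
t=112: [90, 90, 90, 90]
t=113: [270, 270, 270, 270]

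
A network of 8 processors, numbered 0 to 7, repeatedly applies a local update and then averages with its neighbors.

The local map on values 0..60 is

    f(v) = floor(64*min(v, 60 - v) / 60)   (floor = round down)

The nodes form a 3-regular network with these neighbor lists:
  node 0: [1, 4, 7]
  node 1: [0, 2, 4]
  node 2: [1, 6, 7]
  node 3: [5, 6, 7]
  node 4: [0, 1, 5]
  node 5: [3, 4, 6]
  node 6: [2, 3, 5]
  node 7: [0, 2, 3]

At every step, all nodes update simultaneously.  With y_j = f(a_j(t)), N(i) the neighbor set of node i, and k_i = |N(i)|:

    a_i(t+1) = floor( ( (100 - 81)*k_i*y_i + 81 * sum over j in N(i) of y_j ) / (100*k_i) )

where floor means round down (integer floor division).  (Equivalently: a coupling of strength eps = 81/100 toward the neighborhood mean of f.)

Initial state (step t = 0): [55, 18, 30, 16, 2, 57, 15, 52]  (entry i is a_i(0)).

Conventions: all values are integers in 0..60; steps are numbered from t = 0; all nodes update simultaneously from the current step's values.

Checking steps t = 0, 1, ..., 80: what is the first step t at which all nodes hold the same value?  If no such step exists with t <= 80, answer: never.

Answer: 7
Key observation: Synchronization is absorbing here: once all nodes are equal they stay equal, and step 7 is the first all-equal step.

Derivation:
t=0: [55, 18, 30, 16, 2, 57, 15, 52]  (not all equal)
t=1: [8, 14, 17, 10, 7, 10, 17, 16]  (not all equal)
t=2: [11, 11, 16, 14, 9, 11, 13, 12]  (not all equal)
t=3: [10, 12, 12, 12, 10, 11, 13, 13]  (not all equal)
t=4: [11, 10, 12, 12, 10, 11, 11, 11]  (not all equal)
t=5: [10, 10, 10, 11, 10, 11, 11, 11]  (not all equal)
t=6: [10, 10, 10, 11, 10, 10, 10, 10]  (not all equal)
t=7: [10, 10, 10, 10, 10, 10, 10, 10]  (all equal)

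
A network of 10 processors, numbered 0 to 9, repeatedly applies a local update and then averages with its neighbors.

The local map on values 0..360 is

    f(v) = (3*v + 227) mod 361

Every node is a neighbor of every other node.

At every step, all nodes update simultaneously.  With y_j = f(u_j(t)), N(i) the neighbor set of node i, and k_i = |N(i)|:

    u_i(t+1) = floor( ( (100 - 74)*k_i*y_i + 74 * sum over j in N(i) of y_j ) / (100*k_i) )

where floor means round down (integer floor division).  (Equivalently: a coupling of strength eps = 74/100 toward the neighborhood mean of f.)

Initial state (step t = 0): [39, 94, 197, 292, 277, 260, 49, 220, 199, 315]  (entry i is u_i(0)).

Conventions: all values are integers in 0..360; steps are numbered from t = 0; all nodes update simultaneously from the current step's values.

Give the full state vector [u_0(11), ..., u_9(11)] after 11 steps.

Answer: [282, 283, 283, 283, 282, 282, 283, 283, 283, 283]

Derivation:
t=0: [39, 94, 197, 292, 277, 260, 49, 220, 199, 315]
t=1: [192, 157, 148, 134, 191, 182, 133, 160, 149, 147]
t=2: [208, 253, 248, 241, 207, 202, 240, 255, 249, 248]
t=3: [195, 219, 217, 213, 195, 192, 212, 220, 217, 217]
t=4: [126, 139, 137, 135, 126, 124, 135, 139, 137, 137]
t=5: [262, 269, 268, 267, 262, 261, 267, 269, 268, 268]
t=6: [301, 304, 304, 303, 301, 300, 303, 304, 304, 304]
t=7: [51, 53, 53, 52, 51, 50, 52, 53, 53, 53]
t=8: [21, 22, 22, 22, 21, 21, 22, 22, 22, 22]
t=9: [291, 292, 292, 292, 291, 291, 292, 292, 292, 292]
t=10: [18, 19, 19, 19, 18, 18, 19, 19, 19, 19]
t=11: [282, 283, 283, 283, 282, 282, 283, 283, 283, 283]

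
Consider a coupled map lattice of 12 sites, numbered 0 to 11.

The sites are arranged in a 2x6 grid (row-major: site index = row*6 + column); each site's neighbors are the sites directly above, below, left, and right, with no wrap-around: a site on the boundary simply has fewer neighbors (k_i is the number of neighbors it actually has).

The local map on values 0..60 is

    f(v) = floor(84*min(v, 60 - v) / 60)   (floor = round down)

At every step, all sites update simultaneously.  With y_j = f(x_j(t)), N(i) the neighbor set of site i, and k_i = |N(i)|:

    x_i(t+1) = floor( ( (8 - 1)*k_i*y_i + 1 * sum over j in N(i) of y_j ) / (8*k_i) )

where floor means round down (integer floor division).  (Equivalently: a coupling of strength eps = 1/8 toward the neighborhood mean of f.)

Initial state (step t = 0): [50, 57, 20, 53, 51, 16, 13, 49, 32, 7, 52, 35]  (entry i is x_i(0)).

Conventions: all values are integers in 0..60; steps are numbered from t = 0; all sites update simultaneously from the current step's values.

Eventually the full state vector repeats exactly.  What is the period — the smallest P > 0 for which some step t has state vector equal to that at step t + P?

Simulating step by step:
t=0: [50, 57, 20, 53, 51, 16, 13, 49, 32, 7, 52, 35]
t=1: [13, 5, 26, 9, 12, 22, 17, 15, 36, 10, 11, 32]
t=2: [17, 9, 33, 13, 16, 29, 22, 21, 31, 14, 16, 36]
t=3: [22, 14, 35, 19, 22, 38, 29, 28, 38, 19, 22, 32]
t=4: [29, 20, 33, 26, 29, 30, 39, 37, 30, 26, 30, 37]
t=5: [38, 29, 36, 36, 40, 41, 29, 32, 41, 36, 41, 33]
t=6: [31, 39, 33, 32, 28, 26, 39, 38, 27, 32, 26, 35]
t=7: [38, 29, 36, 38, 38, 36, 29, 30, 36, 38, 36, 35]
t=8: [31, 39, 33, 30, 30, 32, 39, 41, 33, 30, 32, 34]
t=9: [38, 29, 36, 41, 41, 39, 29, 26, 36, 41, 39, 36]
t=10: [31, 39, 33, 26, 26, 29, 39, 36, 32, 26, 28, 32]
t=11: [38, 29, 36, 36, 36, 39, 29, 32, 38, 36, 38, 39]
t=12: [31, 39, 33, 33, 32, 29, 39, 38, 30, 32, 30, 29]
t=13: [38, 29, 36, 37, 39, 39, 29, 30, 41, 39, 41, 40]
t=14: [31, 39, 32, 31, 29, 28, 39, 41, 27, 28, 26, 27]
t=15: [38, 29, 38, 39, 39, 38, 29, 26, 36, 38, 36, 37]
t=16: [31, 39, 30, 29, 29, 30, 39, 36, 32, 30, 32, 31]
t=17: [38, 30, 41, 40, 40, 41, 29, 32, 39, 41, 39, 40]
t=18: [31, 40, 26, 27, 27, 26, 39, 38, 29, 26, 28, 27]
t=19: [38, 28, 35, 36, 37, 36, 29, 30, 39, 36, 38, 37]
t=20: [31, 38, 34, 33, 32, 32, 39, 41, 29, 32, 30, 31]
t=21: [38, 30, 35, 37, 39, 39, 29, 26, 39, 39, 41, 40]
t=22: [31, 40, 34, 31, 29, 28, 39, 36, 29, 29, 26, 27]
t=23: [38, 29, 36, 39, 39, 38, 29, 32, 39, 39, 36, 37]
t=24: [31, 39, 32, 29, 29, 30, 39, 38, 29, 29, 32, 31]
t=25: [38, 29, 38, 39, 40, 41, 29, 30, 39, 39, 39, 40]
t=26: [31, 39, 30, 29, 28, 26, 39, 41, 29, 29, 28, 27]
t=27: [38, 29, 41, 40, 38, 36, 29, 26, 39, 39, 38, 37]
t=28: [31, 38, 26, 28, 30, 32, 39, 36, 29, 29, 30, 31]
t=29: [38, 30, 36, 39, 41, 39, 29, 33, 39, 40, 41, 40]
t=30: [31, 40, 33, 29, 26, 28, 39, 37, 29, 28, 26, 27]
t=31: [38, 29, 36, 39, 36, 38, 29, 32, 39, 38, 36, 37]
t=32: [31, 39, 32, 29, 32, 30, 39, 38, 29, 30, 32, 31]
t=33: [38, 29, 38, 40, 39, 41, 29, 30, 39, 41, 39, 40]
t=34: [31, 39, 30, 28, 28, 26, 39, 41, 29, 26, 28, 27]
t=35: [38, 29, 41, 39, 38, 36, 29, 26, 39, 36, 38, 37]
t=36: [31, 38, 26, 29, 30, 32, 39, 36, 29, 32, 30, 31]
t=37: [38, 30, 36, 39, 41, 39, 29, 33, 39, 39, 41, 40]
t=38: [31, 40, 33, 29, 26, 28, 39, 37, 29, 28, 26, 27]

Answer: 8
Key observation: The state at step 30, [31, 40, 33, 29, 26, 28, 39, 37, 29, 28, 26, 27], reappears at step 38 — and no state repeats earlier — so the cycle the system enters has period 8.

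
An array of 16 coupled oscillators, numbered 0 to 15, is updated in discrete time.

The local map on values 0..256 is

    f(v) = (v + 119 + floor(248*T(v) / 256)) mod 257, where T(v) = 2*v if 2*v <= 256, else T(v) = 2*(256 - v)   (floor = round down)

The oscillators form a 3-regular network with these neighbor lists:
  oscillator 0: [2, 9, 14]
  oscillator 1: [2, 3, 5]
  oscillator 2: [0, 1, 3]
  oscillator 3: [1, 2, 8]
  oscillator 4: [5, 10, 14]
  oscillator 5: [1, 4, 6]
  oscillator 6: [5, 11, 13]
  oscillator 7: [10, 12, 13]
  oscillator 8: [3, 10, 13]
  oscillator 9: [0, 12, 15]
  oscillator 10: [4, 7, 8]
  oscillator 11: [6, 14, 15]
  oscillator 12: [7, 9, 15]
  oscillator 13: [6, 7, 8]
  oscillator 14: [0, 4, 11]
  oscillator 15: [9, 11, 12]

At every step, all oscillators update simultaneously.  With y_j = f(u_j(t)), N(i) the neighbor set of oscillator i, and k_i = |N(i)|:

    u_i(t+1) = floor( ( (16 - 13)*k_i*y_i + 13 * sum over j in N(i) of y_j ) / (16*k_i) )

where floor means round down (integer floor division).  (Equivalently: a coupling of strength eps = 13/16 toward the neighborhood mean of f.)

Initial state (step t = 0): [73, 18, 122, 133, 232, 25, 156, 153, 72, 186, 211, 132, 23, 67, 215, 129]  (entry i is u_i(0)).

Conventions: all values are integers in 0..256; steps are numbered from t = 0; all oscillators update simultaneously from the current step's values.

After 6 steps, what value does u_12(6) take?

Answer: u_12(6) = 191

Derivation:
t=0: [73, 18, 122, 133, 232, 25, 156, 153, 72, 186, 211, 132, 23, 67, 215, 129]
t=1: [165, 206, 171, 169, 163, 177, 170, 149, 135, 169, 145, 207, 206, 145, 151, 207]
t=2: [203, 190, 190, 197, 209, 189, 193, 205, 217, 180, 218, 186, 187, 216, 195, 173]
t=3: [178, 177, 174, 171, 167, 174, 173, 163, 159, 182, 158, 182, 182, 163, 171, 186]
t=4: [192, 194, 193, 197, 200, 195, 195, 201, 204, 187, 205, 190, 190, 203, 193, 186]
t=5: [178, 175, 175, 173, 171, 173, 173, 170, 167, 180, 167, 178, 178, 169, 175, 180]
t=6: [191, 194, 193, 195, 196, 195, 195, 197, 198, 190, 199, 192, 191, 198, 193, 190]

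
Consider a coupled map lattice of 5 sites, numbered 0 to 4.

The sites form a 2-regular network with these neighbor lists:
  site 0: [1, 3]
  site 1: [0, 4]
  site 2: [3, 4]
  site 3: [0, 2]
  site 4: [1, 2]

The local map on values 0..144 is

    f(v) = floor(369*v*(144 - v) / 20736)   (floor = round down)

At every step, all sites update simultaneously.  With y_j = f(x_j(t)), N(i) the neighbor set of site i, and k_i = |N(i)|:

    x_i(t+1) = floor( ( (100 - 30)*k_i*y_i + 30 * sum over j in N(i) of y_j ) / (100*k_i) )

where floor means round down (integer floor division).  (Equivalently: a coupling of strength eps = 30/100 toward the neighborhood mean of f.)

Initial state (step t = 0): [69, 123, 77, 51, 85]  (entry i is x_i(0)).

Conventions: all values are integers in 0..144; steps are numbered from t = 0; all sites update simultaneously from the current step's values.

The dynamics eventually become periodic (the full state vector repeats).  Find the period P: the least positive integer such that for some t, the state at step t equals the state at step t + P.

Simulating step by step:
t=0: [69, 123, 77, 51, 85]
t=1: [83, 58, 89, 86, 82]
t=2: [89, 88, 87, 88, 89]
t=3: [87, 87, 87, 87, 87]
t=4: [88, 88, 88, 88, 88]
t=5: [87, 87, 87, 87, 87]

Answer: 2
Key observation: The state at step 3, [87, 87, 87, 87, 87], reappears at step 5 — and no state repeats earlier — so the cycle the system enters has period 2.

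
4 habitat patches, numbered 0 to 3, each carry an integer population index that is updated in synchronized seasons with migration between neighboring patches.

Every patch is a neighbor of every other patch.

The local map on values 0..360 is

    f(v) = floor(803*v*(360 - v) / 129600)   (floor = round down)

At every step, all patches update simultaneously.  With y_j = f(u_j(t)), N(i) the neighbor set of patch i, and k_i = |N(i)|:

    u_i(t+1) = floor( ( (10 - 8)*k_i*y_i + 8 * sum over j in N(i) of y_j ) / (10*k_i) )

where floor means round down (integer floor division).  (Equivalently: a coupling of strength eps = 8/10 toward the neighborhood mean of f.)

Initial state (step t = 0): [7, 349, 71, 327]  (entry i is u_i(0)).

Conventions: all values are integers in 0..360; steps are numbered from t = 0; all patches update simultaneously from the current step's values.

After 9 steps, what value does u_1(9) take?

Simulating step by step:
t=0: [7, 349, 71, 327]
t=1: [60, 60, 53, 57]
t=2: [107, 107, 107, 107]
t=3: [167, 167, 167, 167]
t=4: [199, 199, 199, 199]
t=5: [198, 198, 198, 198]
t=6: [198, 198, 198, 198]
t=7: [198, 198, 198, 198]
t=8: [198, 198, 198, 198]
t=9: [198, 198, 198, 198]

Answer: u_1(9) = 198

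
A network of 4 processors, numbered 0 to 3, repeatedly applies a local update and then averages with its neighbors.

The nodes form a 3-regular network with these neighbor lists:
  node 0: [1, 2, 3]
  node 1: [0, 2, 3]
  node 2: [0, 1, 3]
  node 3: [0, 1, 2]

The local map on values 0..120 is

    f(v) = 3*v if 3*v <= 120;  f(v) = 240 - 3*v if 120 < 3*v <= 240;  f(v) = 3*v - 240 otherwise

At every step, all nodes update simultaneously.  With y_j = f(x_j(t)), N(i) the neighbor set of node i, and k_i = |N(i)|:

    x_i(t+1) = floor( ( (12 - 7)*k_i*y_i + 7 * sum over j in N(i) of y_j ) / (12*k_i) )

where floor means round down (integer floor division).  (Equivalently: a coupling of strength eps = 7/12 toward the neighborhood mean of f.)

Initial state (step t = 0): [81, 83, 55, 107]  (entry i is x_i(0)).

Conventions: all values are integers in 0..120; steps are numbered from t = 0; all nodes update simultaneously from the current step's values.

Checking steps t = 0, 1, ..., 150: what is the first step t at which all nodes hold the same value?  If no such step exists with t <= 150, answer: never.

Answer: never
Key observation: The state at step 9 reappears at step 13 — the system is in a cycle of period 4 from step 9 on.  No step 0..13 is synchronized, and the cycle repeats forever, so no step up to 150 (or ever) has all nodes equal.

Derivation:
t=0: [81, 83, 55, 107]  (not all equal)
t=1: [33, 34, 49, 50]  (not all equal)
t=2: [96, 97, 95, 94]  (not all equal)
t=3: [46, 47, 46, 45]  (not all equal)
t=4: [102, 101, 102, 102]  (not all equal)
t=5: [65, 64, 65, 65]  (not all equal)
t=6: [45, 46, 45, 45]  (not all equal)
t=7: [104, 103, 104, 104]  (not all equal)
t=8: [71, 70, 71, 71]  (not all equal)
t=9: [27, 28, 27, 27]  (not all equal)
t=10: [81, 82, 81, 81]  (not all equal)
t=11: [3, 4, 3, 3]  (not all equal)
t=12: [9, 10, 9, 9]  (not all equal)
t=13: [27, 28, 27, 27]  (not all equal)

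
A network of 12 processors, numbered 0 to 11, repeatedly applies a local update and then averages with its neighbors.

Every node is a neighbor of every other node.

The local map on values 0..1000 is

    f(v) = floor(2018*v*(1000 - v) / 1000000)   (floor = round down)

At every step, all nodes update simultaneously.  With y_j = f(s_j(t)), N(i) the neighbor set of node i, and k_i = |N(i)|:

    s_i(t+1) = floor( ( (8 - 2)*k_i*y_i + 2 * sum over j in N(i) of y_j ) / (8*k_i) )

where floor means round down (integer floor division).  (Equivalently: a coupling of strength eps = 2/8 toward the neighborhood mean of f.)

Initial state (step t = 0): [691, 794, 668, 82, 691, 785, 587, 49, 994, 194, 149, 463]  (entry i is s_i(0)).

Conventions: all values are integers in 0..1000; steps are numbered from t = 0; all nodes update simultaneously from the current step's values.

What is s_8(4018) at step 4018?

Simulating step by step:
t=0: [691, 794, 668, 82, 691, 785, 587, 49, 994, 194, 149, 463]
t=1: [398, 326, 411, 196, 398, 333, 441, 154, 94, 315, 271, 450]
t=2: [463, 434, 466, 343, 463, 437, 473, 302, 236, 428, 401, 474]
t=3: [494, 490, 495, 460, 494, 490, 495, 439, 394, 489, 482, 495]
t=4: [503, 503, 503, 501, 503, 503, 503, 497, 486, 503, 502, 503]
t=5: [504, 504, 504, 504, 504, 504, 504, 504, 504, 504, 504, 504]
t=6: [504, 504, 504, 504, 504, 504, 504, 504, 504, 504, 504, 504]

Answer: s_8(4018) = 504
Key observation: The state at step 5, [504, 504, 504, 504, 504, 504, 504, 504, 504, 504, 504, 504], reappears at step 6: the system is in a cycle of period 1 from step 5 on.  Therefore the state at step 4018 equals the state at step 5 + ((4018 - 5) mod 1) = 5, which is [504, 504, 504, 504, 504, 504, 504, 504, 504, 504, 504, 504].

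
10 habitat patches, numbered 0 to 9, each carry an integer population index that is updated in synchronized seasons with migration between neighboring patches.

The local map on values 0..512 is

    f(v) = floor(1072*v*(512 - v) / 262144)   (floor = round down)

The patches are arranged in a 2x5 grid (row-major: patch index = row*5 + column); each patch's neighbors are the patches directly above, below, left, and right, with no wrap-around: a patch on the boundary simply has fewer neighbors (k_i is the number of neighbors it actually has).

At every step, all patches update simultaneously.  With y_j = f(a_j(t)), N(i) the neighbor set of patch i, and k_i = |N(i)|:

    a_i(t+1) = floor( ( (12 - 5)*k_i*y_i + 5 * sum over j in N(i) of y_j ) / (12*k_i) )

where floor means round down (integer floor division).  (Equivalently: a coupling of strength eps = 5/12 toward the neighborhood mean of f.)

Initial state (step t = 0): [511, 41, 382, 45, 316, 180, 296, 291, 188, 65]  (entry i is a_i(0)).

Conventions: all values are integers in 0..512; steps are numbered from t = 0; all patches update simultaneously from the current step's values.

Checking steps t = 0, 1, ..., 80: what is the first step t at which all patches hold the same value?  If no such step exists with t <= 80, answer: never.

Answer: 4
Key observation: Synchronization is absorbing here: once all patches are equal they stay equal, and step 4 is the first all-equal step.

Derivation:
t=0: [511, 41, 382, 45, 316, 180, 296, 291, 188, 65]  (not all equal)
t=1: [68, 110, 177, 147, 189, 197, 233, 251, 209, 173]  (not all equal)
t=2: [161, 192, 233, 231, 240, 228, 251, 262, 251, 245]  (not all equal)
t=3: [242, 252, 263, 265, 266, 257, 264, 266, 266, 266]  (not all equal)
t=4: [267, 267, 267, 267, 267, 267, 267, 267, 267, 267]  (all equal)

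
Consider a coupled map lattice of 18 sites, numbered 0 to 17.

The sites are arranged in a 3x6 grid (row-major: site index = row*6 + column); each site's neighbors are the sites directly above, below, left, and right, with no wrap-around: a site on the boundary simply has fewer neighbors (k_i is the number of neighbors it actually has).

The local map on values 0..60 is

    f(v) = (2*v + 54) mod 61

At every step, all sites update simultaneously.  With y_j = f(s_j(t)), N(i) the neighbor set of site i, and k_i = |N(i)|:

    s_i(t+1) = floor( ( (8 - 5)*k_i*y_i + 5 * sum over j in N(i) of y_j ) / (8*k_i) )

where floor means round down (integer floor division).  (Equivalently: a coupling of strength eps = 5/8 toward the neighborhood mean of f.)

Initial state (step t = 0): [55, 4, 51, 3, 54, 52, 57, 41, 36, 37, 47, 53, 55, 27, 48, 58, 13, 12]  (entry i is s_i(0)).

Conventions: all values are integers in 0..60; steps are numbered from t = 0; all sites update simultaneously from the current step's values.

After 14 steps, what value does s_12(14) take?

Answer: s_12(14) = 29

Derivation:
t=0: [55, 4, 51, 3, 54, 52, 57, 41, 36, 37, 47, 53, 55, 27, 48, 58, 13, 12]
t=1: [30, 19, 26, 39, 40, 37, 37, 20, 14, 23, 25, 30, 44, 35, 31, 29, 26, 24]
t=2: [31, 38, 29, 23, 16, 22, 24, 21, 34, 34, 39, 38, 10, 23, 36, 48, 45, 46]
t=3: [35, 32, 28, 30, 27, 24, 36, 26, 14, 12, 12, 17, 29, 25, 15, 15, 21, 18]
t=4: [19, 41, 45, 43, 40, 38, 21, 36, 28, 24, 26, 28, 33, 40, 26, 24, 27, 30]
t=5: [26, 17, 25, 22, 19, 22, 32, 18, 35, 39, 40, 40, 36, 27, 38, 43, 46, 49]
t=6: [43, 34, 29, 31, 29, 27, 37, 31, 14, 14, 16, 20, 34, 26, 16, 15, 21, 22]
t=7: [8, 25, 34, 46, 45, 43, 17, 31, 31, 27, 31, 35, 15, 33, 27, 25, 30, 35]
t=8: [25, 29, 25, 23, 28, 14, 28, 49, 43, 45, 40, 16, 35, 48, 50, 46, 40, 17]
t=9: [47, 43, 38, 38, 33, 31, 34, 34, 26, 22, 21, 21, 24, 23, 26, 22, 17, 21]
t=10: [15, 13, 17, 24, 42, 50, 13, 15, 30, 33, 37, 39, 27, 32, 42, 36, 32, 32]
t=11: [20, 22, 33, 36, 22, 20, 26, 31, 39, 38, 24, 23, 41, 39, 29, 29, 35, 42]
t=12: [38, 44, 32, 23, 30, 36, 38, 36, 30, 19, 28, 33, 22, 28, 33, 31, 23, 18]
t=13: [11, 21, 44, 44, 39, 36, 13, 21, 43, 42, 46, 39, 31, 39, 54, 47, 42, 41]
t=14: [22, 27, 22, 17, 13, 7, 29, 25, 24, 19, 17, 12, 29, 30, 26, 24, 19, 13]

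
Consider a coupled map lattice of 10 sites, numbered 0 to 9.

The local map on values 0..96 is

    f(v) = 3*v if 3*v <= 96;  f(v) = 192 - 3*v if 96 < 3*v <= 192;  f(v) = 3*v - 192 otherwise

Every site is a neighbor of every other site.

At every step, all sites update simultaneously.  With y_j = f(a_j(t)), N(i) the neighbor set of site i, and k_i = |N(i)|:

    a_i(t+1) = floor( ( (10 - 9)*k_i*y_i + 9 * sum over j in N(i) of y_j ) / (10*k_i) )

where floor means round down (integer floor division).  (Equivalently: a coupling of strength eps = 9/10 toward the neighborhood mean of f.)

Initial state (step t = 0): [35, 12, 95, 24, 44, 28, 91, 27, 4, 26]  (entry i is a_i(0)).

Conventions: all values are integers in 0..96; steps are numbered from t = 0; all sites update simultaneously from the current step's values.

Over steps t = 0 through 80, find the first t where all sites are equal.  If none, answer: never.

Answer: 1
Key observation: Synchronization is absorbing here: once all sites are equal they stay equal, and step 1 is the first all-equal step.

Derivation:
t=0: [35, 12, 95, 24, 44, 28, 91, 27, 4, 26]  (not all equal)
t=1: [68, 68, 68, 68, 68, 68, 68, 68, 68, 68]  (all equal)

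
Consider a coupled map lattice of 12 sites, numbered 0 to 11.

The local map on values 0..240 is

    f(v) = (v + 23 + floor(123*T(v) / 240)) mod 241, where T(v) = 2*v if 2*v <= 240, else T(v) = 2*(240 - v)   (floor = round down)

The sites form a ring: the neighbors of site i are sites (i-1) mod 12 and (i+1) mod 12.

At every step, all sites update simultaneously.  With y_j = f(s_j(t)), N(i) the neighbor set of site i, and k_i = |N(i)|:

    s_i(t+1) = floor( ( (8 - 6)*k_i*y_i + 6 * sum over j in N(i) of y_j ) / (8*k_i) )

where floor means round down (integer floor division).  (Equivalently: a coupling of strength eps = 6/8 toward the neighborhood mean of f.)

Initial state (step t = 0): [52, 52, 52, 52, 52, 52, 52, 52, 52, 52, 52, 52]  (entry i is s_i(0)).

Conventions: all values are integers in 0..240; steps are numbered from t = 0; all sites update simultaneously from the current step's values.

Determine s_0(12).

Answer: s_0(12) = 69

Derivation:
t=0: [52, 52, 52, 52, 52, 52, 52, 52, 52, 52, 52, 52]
t=1: [128, 128, 128, 128, 128, 128, 128, 128, 128, 128, 128, 128]
t=2: [24, 24, 24, 24, 24, 24, 24, 24, 24, 24, 24, 24]
t=3: [71, 71, 71, 71, 71, 71, 71, 71, 71, 71, 71, 71]
t=4: [166, 166, 166, 166, 166, 166, 166, 166, 166, 166, 166, 166]
t=5: [23, 23, 23, 23, 23, 23, 23, 23, 23, 23, 23, 23]
t=6: [69, 69, 69, 69, 69, 69, 69, 69, 69, 69, 69, 69]
t=7: [162, 162, 162, 162, 162, 162, 162, 162, 162, 162, 162, 162]
t=8: [23, 23, 23, 23, 23, 23, 23, 23, 23, 23, 23, 23]
t=9: [69, 69, 69, 69, 69, 69, 69, 69, 69, 69, 69, 69]
t=10: [162, 162, 162, 162, 162, 162, 162, 162, 162, 162, 162, 162]
t=11: [23, 23, 23, 23, 23, 23, 23, 23, 23, 23, 23, 23]
t=12: [69, 69, 69, 69, 69, 69, 69, 69, 69, 69, 69, 69]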